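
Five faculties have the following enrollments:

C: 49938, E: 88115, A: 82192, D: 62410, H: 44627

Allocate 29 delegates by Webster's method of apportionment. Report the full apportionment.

C 4, E 8, A 7, D 6, H 4

Standard divisor 327282/29 ≈ 11285.586; standard quotas: C 4.425, E 7.808, A 7.283, D 5.530, H 3.954.
Rounding to the nearest integer gives C 4, E 8, A 7, D 6, H 4 — total 29, matching the house size, so no adjustment is needed.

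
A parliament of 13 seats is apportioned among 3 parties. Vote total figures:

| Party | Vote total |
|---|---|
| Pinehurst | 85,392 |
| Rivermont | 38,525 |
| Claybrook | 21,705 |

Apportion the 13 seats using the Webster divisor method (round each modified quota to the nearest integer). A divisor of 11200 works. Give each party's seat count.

With modified divisor 11200: modified quotas Pinehurst 7.624, Rivermont 3.440, Claybrook 1.938.
Rounding to the nearest integer: Pinehurst 8, Rivermont 3, Claybrook 2 (total 13).

Pinehurst 8, Rivermont 3, Claybrook 2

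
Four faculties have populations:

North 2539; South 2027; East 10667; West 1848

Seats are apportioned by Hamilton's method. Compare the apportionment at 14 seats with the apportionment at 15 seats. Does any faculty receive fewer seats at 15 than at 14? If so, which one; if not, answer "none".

none

At 14 seats: North 2, South 2, East 9, West 1.
At 15 seats: North 2, South 2, East 9, West 2.
No faculty's allocation decreased.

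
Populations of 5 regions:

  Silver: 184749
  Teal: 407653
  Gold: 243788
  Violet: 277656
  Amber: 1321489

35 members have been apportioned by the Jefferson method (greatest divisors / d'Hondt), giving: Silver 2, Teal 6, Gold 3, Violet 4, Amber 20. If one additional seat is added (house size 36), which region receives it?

Priority for the next seat is population ÷ (current seats + 1).
Priorities: Silver 61583.000, Teal 58236.143, Gold 60947.000, Violet 55531.200, Amber 62928.048.
Highest priority: Amber.

Amber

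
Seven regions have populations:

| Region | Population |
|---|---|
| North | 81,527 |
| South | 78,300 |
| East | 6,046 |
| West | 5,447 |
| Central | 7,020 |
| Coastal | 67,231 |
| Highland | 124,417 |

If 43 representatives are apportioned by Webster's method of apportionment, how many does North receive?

9

Standard divisor 369988/43 ≈ 8604.372; standard quotas: North 9.475, South 9.100, East 0.703, West 0.633, Central 0.816, Coastal 7.814, Highland 14.460.
Rounding to the nearest integer gives North 9, South 9, East 1, West 1, Central 1, Coastal 8, Highland 14 — total 43, matching the house size, so no adjustment is needed.
North receives 9.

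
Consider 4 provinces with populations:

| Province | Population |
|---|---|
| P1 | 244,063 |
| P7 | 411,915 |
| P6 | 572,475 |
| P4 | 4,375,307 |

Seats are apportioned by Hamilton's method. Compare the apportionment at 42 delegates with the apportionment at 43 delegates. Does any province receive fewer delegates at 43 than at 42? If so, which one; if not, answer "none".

At 42 seats: P1 2, P7 3, P6 4, P4 33.
At 43 seats: P1 2, P7 3, P6 4, P4 34.
No province's allocation decreased.

none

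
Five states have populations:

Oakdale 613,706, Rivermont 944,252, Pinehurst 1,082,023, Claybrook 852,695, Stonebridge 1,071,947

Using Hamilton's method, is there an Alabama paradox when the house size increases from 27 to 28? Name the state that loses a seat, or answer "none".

At 27 seats: Oakdale 4, Rivermont 6, Pinehurst 6, Claybrook 5, Stonebridge 6.
At 28 seats: Oakdale 4, Rivermont 6, Pinehurst 7, Claybrook 5, Stonebridge 6.
No state's allocation decreased.

none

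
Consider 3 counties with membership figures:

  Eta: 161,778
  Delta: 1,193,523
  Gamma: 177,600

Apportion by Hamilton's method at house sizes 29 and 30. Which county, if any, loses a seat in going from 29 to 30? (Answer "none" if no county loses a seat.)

At 29 seats: Eta 3, Delta 23, Gamma 3.
At 30 seats: Eta 3, Delta 23, Gamma 4.
No county's allocation decreased.

none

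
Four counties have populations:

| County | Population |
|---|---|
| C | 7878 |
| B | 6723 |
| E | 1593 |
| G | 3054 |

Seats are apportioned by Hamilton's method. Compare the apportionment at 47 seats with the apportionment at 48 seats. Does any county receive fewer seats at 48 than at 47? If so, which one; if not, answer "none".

G

At 47 seats: C 19, B 16, E 4, G 8.
At 48 seats: C 20, B 17, E 4, G 7.
G drops from 8 to 7.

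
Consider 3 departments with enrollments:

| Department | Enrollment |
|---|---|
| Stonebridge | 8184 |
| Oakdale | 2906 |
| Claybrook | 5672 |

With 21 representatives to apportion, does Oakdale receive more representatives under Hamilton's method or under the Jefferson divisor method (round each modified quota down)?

Hamilton: Stonebridge 10, Oakdale 4, Claybrook 7.
Jefferson: Stonebridge 11, Oakdale 3, Claybrook 7.
Oakdale gets 4 under Hamilton and 3 under Jefferson.

Hamilton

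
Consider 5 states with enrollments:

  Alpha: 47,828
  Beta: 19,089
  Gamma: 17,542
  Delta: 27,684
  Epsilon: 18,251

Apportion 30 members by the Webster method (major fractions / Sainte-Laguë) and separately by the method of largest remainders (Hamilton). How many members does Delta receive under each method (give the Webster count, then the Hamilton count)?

7 and 6

Webster: Alpha 11, Beta 4, Gamma 4, Delta 7, Epsilon 4.
Hamilton: Alpha 11, Beta 5, Gamma 4, Delta 6, Epsilon 4.
Delta gets 7 under Webster and 6 under Hamilton.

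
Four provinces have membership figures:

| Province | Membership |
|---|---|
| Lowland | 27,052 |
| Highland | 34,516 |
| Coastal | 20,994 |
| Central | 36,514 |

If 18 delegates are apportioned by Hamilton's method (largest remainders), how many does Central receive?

6

The standard divisor is 119076/18 ≈ 6615.333.
Standard quotas: Lowland 4.0893, Highland 5.2176, Coastal 3.1735, Central 5.5196.
Lower quotas: Lowland 4, Highland 5, Coastal 3, Central 5 (sum 17, leaving 1 seat).
Remainders in descending order: Central 0.5196, Highland 0.2176, Coastal 0.1735, Lowland 0.0893.
The surplus seat goes to Central.
Central receives 6.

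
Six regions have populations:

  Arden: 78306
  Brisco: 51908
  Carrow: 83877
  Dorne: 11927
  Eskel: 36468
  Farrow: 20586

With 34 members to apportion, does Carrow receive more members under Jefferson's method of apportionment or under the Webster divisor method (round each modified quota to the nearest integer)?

Jefferson

Jefferson: Arden 10, Brisco 6, Carrow 11, Dorne 1, Eskel 4, Farrow 2.
Webster: Arden 10, Brisco 6, Carrow 10, Dorne 1, Eskel 4, Farrow 3.
Carrow gets 11 under Jefferson and 10 under Webster.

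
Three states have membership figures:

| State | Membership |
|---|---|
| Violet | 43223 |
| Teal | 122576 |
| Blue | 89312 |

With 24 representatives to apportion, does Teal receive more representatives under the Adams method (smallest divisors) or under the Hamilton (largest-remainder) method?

Hamilton

Adams: Violet 4, Teal 11, Blue 9.
Hamilton: Violet 4, Teal 12, Blue 8.
Teal gets 11 under Adams and 12 under Hamilton.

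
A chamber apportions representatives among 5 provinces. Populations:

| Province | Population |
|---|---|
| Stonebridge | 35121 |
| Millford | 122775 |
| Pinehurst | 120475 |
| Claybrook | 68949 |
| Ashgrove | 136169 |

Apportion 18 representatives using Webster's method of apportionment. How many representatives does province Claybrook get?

3

Standard divisor 483489/18 ≈ 26860.5; standard quotas: Stonebridge 1.308, Millford 4.571, Pinehurst 4.485, Claybrook 2.567, Ashgrove 5.069.
Rounding to the nearest integer gives Stonebridge 1, Millford 5, Pinehurst 4, Claybrook 3, Ashgrove 5 — total 18, matching the house size, so no adjustment is needed.
Claybrook receives 3.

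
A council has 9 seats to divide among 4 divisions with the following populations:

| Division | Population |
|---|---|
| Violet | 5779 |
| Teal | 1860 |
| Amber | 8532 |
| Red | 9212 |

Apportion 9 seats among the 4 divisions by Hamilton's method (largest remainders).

Violet 2, Teal 1, Amber 3, Red 3

Total 25383; standard divisor 25383/9 ≈ 2820.333.
Standard quotas: Violet 2.0490, Teal 0.6595, Amber 3.0252, Red 3.2663.
Lower quotas: Violet 2, Teal 0, Amber 3, Red 3 (sum 8, leaving 1 seat).
Remainders in descending order: Teal 0.6595, Red 0.2663, Violet 0.0490, Amber 0.0252.
Largest remainder: Teal receives the extra seat.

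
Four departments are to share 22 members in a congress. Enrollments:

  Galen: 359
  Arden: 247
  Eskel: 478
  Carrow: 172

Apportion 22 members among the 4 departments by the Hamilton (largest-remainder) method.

Galen 6, Arden 4, Eskel 9, Carrow 3

Total 1256; standard divisor 1256/22 ≈ 57.091.
Standard quotas: Galen 6.288, Arden 4.326, Eskel 8.373, Carrow 3.013.
Lower quotas: Galen 6, Arden 4, Eskel 8, Carrow 3 (sum 21, leaving 1 seat).
Remainders in descending order: Eskel 0.373, Arden 0.326, Galen 0.288, Carrow 0.013.
The surplus seat goes to Eskel.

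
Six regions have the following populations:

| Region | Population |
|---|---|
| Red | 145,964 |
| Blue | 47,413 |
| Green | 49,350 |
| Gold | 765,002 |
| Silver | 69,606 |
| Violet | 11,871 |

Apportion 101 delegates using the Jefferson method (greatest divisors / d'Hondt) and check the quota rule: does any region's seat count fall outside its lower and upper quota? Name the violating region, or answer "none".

Gold

Standard quotas: Red 13.535, Blue 4.397, Green 4.576, Gold 70.937, Silver 6.454, Violet 1.101.
Jefferson allocation: Red 13, Blue 4, Green 4, Gold 73, Silver 6, Violet 1.
Gold has quota 70.937 (lower 70, upper 71) but receives 73 — outside the quota interval.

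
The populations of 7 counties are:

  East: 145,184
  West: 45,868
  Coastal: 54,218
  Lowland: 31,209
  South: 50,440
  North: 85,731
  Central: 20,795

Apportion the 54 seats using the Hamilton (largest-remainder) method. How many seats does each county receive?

The standard divisor is 433445/54 ≈ 8026.759.
Standard quotas: East 18.0875, West 5.7144, Coastal 6.7547, Lowland 3.8881, South 6.2840, North 10.6806, Central 2.5907.
Lower quotas: East 18, West 5, Coastal 6, Lowland 3, South 6, North 10, Central 2 (sum 50, leaving 4 seats).
Remainders in descending order: Lowland 0.8881, Coastal 0.7547, West 0.7144, North 0.6806, Central 0.5907, South 0.2840, East 0.0875.
Largest remainders: Lowland, Coastal, West, North receive the extra seats.

East=18; West=6; Coastal=7; Lowland=4; South=6; North=11; Central=2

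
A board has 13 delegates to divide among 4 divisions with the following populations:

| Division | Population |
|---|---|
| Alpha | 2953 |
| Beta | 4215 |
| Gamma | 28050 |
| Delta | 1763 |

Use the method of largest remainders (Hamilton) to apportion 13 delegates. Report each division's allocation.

Standard divisor: 36981 ÷ 13 ≈ 2844.692.
Standard quotas: Alpha 1.0381, Beta 1.4817, Gamma 9.8605, Delta 0.6198.
Lower quotas: Alpha 1, Beta 1, Gamma 9, Delta 0 (sum 11, leaving 2 seats).
Remainders in descending order: Gamma 0.8605, Delta 0.6198, Beta 0.4817, Alpha 0.0381.
Largest remainders: Gamma, Delta receive the extra seats.

Alpha 1, Beta 1, Gamma 10, Delta 1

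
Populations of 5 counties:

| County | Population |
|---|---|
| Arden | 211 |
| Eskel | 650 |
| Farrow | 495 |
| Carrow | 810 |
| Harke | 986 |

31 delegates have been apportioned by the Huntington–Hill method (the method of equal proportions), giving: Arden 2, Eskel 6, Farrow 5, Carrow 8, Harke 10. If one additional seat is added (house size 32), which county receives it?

Priority for the next seat is population ÷ (√(s·(s+1))).
Priorities: Arden 86.140, Eskel 100.297, Farrow 90.374, Carrow 95.459, Harke 94.011.
Highest priority: Eskel.

Eskel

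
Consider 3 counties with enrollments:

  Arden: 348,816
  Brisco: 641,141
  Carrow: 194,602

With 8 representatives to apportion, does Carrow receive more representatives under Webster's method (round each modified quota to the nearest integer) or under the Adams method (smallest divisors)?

Webster: Arden 2, Brisco 5, Carrow 1.
Adams: Arden 2, Brisco 4, Carrow 2.
Carrow gets 1 under Webster and 2 under Adams.

Adams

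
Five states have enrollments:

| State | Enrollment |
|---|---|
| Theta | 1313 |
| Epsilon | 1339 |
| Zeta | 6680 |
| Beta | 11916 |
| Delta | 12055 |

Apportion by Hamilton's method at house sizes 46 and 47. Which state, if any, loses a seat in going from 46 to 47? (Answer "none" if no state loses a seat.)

At 46 seats: Theta 2, Epsilon 2, Zeta 9, Beta 16, Delta 17.
At 47 seats: Theta 2, Epsilon 2, Zeta 9, Beta 17, Delta 17.
No state's allocation decreased.

none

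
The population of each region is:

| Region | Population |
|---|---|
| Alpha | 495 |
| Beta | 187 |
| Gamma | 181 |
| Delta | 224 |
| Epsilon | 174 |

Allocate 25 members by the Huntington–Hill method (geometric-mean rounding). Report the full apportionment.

With divisor 51: modified quotas Alpha 9.706, Beta 3.667, Gamma 3.549, Delta 4.392, Epsilon 3.412.
Geometric-mean thresholds: Alpha √(9·10)=9.487, Beta √(3·4)=3.464, Gamma √(3·4)=3.464, Delta √(4·5)=4.472, Epsilon √(3·4)=3.464.
Each quota rounded against its threshold gives Alpha 10, Beta 4, Gamma 4, Delta 4, Epsilon 3 (total 25).

Alpha=10, Beta=4, Gamma=4, Delta=4, Epsilon=3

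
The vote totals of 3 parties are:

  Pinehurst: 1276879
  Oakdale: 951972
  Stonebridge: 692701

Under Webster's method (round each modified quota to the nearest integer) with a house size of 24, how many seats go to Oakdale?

8

Standard divisor 2921552/24 ≈ 121731.333; standard quotas: Pinehurst 10.489, Oakdale 7.820, Stonebridge 5.690.
Rounding to the nearest integer gives Pinehurst 10, Oakdale 8, Stonebridge 6 — total 24, matching the house size, so no adjustment is needed.
Oakdale receives 8.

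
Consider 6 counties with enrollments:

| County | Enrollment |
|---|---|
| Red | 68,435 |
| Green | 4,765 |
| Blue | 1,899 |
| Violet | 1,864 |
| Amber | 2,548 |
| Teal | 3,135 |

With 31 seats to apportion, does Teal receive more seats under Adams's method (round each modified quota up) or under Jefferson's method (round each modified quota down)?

Adams

Adams: Red 24, Green 2, Blue 1, Violet 1, Amber 1, Teal 2.
Jefferson: Red 28, Green 1, Blue 0, Violet 0, Amber 1, Teal 1.
Teal gets 2 under Adams and 1 under Jefferson.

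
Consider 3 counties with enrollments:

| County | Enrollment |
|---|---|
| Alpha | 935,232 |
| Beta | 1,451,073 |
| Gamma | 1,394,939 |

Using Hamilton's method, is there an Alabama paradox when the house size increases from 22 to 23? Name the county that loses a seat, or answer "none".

At 22 seats: Alpha 5, Beta 9, Gamma 8.
At 23 seats: Alpha 6, Beta 9, Gamma 8.
No county's allocation decreased.

none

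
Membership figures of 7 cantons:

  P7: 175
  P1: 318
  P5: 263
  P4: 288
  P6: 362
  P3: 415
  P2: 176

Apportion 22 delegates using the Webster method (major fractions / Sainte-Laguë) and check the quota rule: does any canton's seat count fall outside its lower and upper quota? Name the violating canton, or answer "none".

none

Standard quotas: P7 1.928, P1 3.503, P5 2.897, P4 3.173, P6 3.988, P3 4.572, P2 1.939.
Webster allocation: P7 2, P1 3, P5 3, P4 3, P6 4, P3 5, P2 2.
Every allocation lies between the lower and upper quota.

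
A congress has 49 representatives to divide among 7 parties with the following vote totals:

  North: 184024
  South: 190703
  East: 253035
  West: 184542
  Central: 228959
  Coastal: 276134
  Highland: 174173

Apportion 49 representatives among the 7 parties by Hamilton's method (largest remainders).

North 6, South 6, East 8, West 6, Central 8, Coastal 9, Highland 6

The standard divisor is 1491570/49 ≈ 30440.204.
Standard quotas: North 6.0454, South 6.2648, East 8.3125, West 6.0624, Central 7.5216, Coastal 9.0714, Highland 5.7218.
Lower quotas: North 6, South 6, East 8, West 6, Central 7, Coastal 9, Highland 5 (sum 47, leaving 2 seats).
Remainders in descending order: Highland 0.7218, Central 0.5216, East 0.3125, South 0.2648, Coastal 0.0714, West 0.0624, North 0.0454.
The surplus seats go to Highland, Central.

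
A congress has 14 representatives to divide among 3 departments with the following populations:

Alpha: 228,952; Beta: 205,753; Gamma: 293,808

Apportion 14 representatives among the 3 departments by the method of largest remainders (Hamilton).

The standard divisor is 728513/14 ≈ 52036.643.
Standard quotas: Alpha 4.3998, Beta 3.9540, Gamma 5.6462.
Lower quotas: Alpha 4, Beta 3, Gamma 5 (sum 12, leaving 2 seats).
Remainders in descending order: Beta 0.9540, Gamma 0.6462, Alpha 0.3998.
The surplus seats go to Beta, Gamma.

Alpha=4, Beta=4, Gamma=6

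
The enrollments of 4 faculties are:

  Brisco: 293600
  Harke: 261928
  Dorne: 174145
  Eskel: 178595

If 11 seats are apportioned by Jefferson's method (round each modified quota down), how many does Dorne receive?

Standard divisor 908268/11 ≈ 82569.818; standard quotas: Brisco 3.556, Harke 3.172, Dorne 2.109, Eskel 2.163.
Rounding down gives 3, 3, 2, 2 = 10 seats, so the divisor must be adjusted.
With modified divisor 69400: modified quotas Brisco 4.231, Harke 3.774, Dorne 2.509, Eskel 2.573.
Rounding down: Brisco 4, Harke 3, Dorne 2, Eskel 2 (total 11).
Dorne receives 2.

2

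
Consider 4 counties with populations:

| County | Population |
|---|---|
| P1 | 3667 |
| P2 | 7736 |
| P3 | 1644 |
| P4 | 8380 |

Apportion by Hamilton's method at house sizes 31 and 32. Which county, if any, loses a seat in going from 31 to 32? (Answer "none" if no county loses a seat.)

At 31 seats: P1 5, P2 11, P3 3, P4 12.
At 32 seats: P1 5, P2 12, P3 2, P4 13.
P3 drops from 3 to 2.

P3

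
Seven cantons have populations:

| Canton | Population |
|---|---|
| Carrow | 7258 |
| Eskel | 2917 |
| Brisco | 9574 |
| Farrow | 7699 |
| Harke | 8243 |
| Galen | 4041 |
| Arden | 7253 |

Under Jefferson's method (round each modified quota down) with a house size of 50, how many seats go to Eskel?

Standard divisor 46985/50 ≈ 939.7; standard quotas: Carrow 7.724, Eskel 3.104, Brisco 10.188, Farrow 8.193, Harke 8.772, Galen 4.300, Arden 7.718.
Rounding down gives 7, 3, 10, 8, 8, 4, 7 = 47 seats, so the divisor must be adjusted.
With modified divisor 900: modified quotas Carrow 8.064, Eskel 3.241, Brisco 10.638, Farrow 8.554, Harke 9.159, Galen 4.490, Arden 8.059.
Rounding down: Carrow 8, Eskel 3, Brisco 10, Farrow 8, Harke 9, Galen 4, Arden 8 (total 50).
Eskel receives 3.

3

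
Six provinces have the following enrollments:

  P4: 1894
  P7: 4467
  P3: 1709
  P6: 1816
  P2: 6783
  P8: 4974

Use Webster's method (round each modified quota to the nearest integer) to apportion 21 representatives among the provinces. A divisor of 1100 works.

P4=2, P7=4, P3=2, P6=2, P2=6, P8=5

With modified divisor 1100: modified quotas P4 1.722, P7 4.061, P3 1.554, P6 1.651, P2 6.166, P8 4.522.
Rounding to the nearest integer: P4 2, P7 4, P3 2, P6 2, P2 6, P8 5 (total 21).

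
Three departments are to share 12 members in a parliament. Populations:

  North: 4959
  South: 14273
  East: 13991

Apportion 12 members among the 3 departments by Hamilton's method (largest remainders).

North 2, South 5, East 5

Total 33223; standard divisor 33223/12 ≈ 2768.583.
Standard quotas: North 1.7912, South 5.1553, East 5.0535.
Lower quotas: North 1, South 5, East 5 (sum 11, leaving 1 seat).
Remainders in descending order: North 0.7912, South 0.1553, East 0.0535.
The surplus seat goes to North.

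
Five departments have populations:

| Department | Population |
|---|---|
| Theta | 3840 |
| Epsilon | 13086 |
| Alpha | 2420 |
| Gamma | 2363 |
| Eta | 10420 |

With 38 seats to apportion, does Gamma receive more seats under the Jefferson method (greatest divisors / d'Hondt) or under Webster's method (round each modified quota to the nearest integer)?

Webster

Jefferson: Theta 4, Epsilon 16, Alpha 3, Gamma 2, Eta 13.
Webster: Theta 5, Epsilon 15, Alpha 3, Gamma 3, Eta 12.
Gamma gets 2 under Jefferson and 3 under Webster.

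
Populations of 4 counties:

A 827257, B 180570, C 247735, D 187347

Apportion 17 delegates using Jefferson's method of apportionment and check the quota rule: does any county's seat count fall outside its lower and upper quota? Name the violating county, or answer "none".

none

Standard quotas: A 9.747, B 2.127, C 2.919, D 2.207.
Jefferson allocation: A 10, B 2, C 3, D 2.
Every allocation lies between the lower and upper quota.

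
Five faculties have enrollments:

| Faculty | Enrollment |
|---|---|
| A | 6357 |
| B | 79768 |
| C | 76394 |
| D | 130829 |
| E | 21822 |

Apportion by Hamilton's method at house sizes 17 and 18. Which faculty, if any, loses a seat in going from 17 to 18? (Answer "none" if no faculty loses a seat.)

At 17 seats: A 1, B 4, C 4, D 7, E 1.
At 18 seats: A 0, B 5, C 4, D 8, E 1.
A drops from 1 to 0.

A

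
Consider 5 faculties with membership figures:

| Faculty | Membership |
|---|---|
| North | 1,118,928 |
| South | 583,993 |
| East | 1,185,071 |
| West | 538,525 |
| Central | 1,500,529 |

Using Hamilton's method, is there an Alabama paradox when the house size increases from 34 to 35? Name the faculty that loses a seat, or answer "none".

none

At 34 seats: North 8, South 4, East 8, West 4, Central 10.
At 35 seats: North 8, South 4, East 8, West 4, Central 11.
No faculty's allocation decreased.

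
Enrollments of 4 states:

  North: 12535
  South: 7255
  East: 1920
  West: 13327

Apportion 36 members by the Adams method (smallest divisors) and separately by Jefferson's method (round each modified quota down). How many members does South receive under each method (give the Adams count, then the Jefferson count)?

Adams: North 13, South 8, East 2, West 13.
Jefferson: North 13, South 7, East 2, West 14.
South gets 8 under Adams and 7 under Jefferson.

8 and 7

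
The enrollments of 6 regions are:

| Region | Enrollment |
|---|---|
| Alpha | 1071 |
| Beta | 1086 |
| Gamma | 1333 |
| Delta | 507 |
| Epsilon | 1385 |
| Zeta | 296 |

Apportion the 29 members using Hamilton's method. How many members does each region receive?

Total 5678; standard divisor 5678/29 ≈ 195.793.
Standard quotas: Alpha 5.470, Beta 5.547, Gamma 6.808, Delta 2.589, Epsilon 7.074, Zeta 1.512.
Lower quotas: Alpha 5, Beta 5, Gamma 6, Delta 2, Epsilon 7, Zeta 1 (sum 26, leaving 3 seats).
Remainders in descending order: Gamma 0.808, Delta 0.589, Beta 0.547, Zeta 0.512, Alpha 0.470, Epsilon 0.074.
Largest remainders: Gamma, Delta, Beta receive the extra seats.

Alpha 5; Beta 6; Gamma 7; Delta 3; Epsilon 7; Zeta 1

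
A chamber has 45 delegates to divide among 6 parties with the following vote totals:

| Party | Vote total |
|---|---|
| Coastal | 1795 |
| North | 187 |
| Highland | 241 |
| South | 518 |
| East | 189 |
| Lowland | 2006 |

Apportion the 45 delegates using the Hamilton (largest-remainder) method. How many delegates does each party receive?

Coastal 16; North 2; Highland 2; South 5; East 2; Lowland 18

The standard divisor is 4936/45 ≈ 109.689.
Standard quotas: Coastal 16.364, North 1.705, Highland 2.197, South 4.722, East 1.723, Lowland 18.288.
Lower quotas: Coastal 16, North 1, Highland 2, South 4, East 1, Lowland 18 (sum 42, leaving 3 seats).
Remainders in descending order: East 0.723, South 0.722, North 0.705, Coastal 0.364, Lowland 0.288, Highland 0.197.
Largest remainders: East, South, North receive the extra seats.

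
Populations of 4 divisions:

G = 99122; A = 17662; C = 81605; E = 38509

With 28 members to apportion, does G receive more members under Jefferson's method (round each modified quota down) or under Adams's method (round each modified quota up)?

Jefferson: G 12, A 2, C 10, E 4.
Adams: G 11, A 2, C 10, E 5.
G gets 12 under Jefferson and 11 under Adams.

Jefferson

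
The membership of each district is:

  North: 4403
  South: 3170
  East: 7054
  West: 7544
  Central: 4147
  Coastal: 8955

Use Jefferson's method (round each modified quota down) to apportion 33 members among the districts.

North=4, South=3, East=7, West=7, Central=4, Coastal=8

Standard divisor 35273/33 ≈ 1068.879; standard quotas: North 4.119, South 2.966, East 6.599, West 7.058, Central 3.880, Coastal 8.378.
Rounding down gives 4, 2, 6, 7, 3, 8 = 30 seats, so the divisor must be adjusted.
With modified divisor 1000: modified quotas North 4.403, South 3.170, East 7.054, West 7.544, Central 4.147, Coastal 8.955.
Rounding down: North 4, South 3, East 7, West 7, Central 4, Coastal 8 (total 33).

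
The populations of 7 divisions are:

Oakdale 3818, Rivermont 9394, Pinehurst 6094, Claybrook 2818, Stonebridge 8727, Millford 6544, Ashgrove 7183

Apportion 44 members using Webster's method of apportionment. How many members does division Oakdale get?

Standard divisor 44578/44 ≈ 1013.136; standard quotas: Oakdale 3.768, Rivermont 9.272, Pinehurst 6.015, Claybrook 2.781, Stonebridge 8.614, Millford 6.459, Ashgrove 7.090.
Rounding to the nearest integer gives Oakdale 4, Rivermont 9, Pinehurst 6, Claybrook 3, Stonebridge 9, Millford 6, Ashgrove 7 — total 44, matching the house size, so no adjustment is needed.
Oakdale receives 4.

4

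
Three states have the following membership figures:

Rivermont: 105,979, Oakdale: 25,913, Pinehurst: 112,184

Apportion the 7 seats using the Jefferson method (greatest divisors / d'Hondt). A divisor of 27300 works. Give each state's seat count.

With modified divisor 27300: modified quotas Rivermont 3.882, Oakdale 0.949, Pinehurst 4.109.
Rounding down: Rivermont 3, Oakdale 0, Pinehurst 4 (total 7).

Rivermont: 3, Oakdale: 0, Pinehurst: 4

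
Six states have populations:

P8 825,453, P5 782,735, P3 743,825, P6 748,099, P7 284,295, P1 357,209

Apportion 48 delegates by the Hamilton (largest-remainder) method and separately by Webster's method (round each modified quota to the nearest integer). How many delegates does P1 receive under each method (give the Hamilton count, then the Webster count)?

4 and 5

Hamilton: P8 11, P5 10, P3 9, P6 10, P7 4, P1 4.
Webster: P8 10, P5 10, P3 9, P6 10, P7 4, P1 5.
P1 gets 4 under Hamilton and 5 under Webster.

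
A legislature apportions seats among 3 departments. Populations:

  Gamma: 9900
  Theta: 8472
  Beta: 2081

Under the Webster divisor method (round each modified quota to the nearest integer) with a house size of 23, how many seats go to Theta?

Standard divisor 20453/23 ≈ 889.261; standard quotas: Gamma 11.133, Theta 9.527, Beta 2.340.
Rounding to the nearest integer gives Gamma 11, Theta 10, Beta 2 — total 23, matching the house size, so no adjustment is needed.
Theta receives 10.

10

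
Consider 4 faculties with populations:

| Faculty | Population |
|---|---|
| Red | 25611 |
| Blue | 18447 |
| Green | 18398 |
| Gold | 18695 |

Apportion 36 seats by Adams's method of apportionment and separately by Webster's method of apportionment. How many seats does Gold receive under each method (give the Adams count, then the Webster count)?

9 and 8

Adams: Red 11, Blue 8, Green 8, Gold 9.
Webster: Red 12, Blue 8, Green 8, Gold 8.
Gold gets 9 under Adams and 8 under Webster.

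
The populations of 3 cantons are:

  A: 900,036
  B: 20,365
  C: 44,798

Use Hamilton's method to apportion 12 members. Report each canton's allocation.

Standard divisor: 965199 ÷ 12 ≈ 80433.25.
Standard quotas: A 11.1898, B 0.2532, C 0.5570.
Lower quotas: A 11, B 0, C 0 (sum 11, leaving 1 seat).
Remainders in descending order: C 0.5570, B 0.2532, A 0.1898.
Largest remainder: C receives the extra seat.

A 11; B 0; C 1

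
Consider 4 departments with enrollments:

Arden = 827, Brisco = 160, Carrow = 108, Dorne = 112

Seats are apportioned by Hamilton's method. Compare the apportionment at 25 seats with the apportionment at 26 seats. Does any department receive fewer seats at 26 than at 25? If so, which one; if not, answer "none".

At 25 seats: Arden 17, Brisco 3, Carrow 2, Dorne 3.
At 26 seats: Arden 18, Brisco 4, Carrow 2, Dorne 2.
Dorne drops from 3 to 2.

Dorne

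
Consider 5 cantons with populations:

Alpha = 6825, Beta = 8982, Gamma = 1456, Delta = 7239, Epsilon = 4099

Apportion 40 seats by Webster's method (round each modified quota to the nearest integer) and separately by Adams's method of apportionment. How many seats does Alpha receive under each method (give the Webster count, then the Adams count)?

9 and 10

Webster: Alpha 9, Beta 13, Gamma 2, Delta 10, Epsilon 6.
Adams: Alpha 10, Beta 12, Gamma 2, Delta 10, Epsilon 6.
Alpha gets 9 under Webster and 10 under Adams.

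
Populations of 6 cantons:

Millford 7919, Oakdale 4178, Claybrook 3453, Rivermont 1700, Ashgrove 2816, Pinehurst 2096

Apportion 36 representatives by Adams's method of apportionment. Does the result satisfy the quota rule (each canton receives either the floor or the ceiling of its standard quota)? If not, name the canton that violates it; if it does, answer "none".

Standard quotas: Millford 12.864, Oakdale 6.787, Claybrook 5.609, Rivermont 2.761, Ashgrove 4.574, Pinehurst 3.405.
Adams allocation: Millford 12, Oakdale 7, Claybrook 5, Rivermont 3, Ashgrove 5, Pinehurst 4.
Every allocation lies between the lower and upper quota.

none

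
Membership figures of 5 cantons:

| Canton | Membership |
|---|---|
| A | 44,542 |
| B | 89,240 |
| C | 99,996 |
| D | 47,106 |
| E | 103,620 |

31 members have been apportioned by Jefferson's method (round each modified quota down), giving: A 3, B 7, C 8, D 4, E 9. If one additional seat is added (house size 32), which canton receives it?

B

Priority for the next seat is population ÷ (current seats + 1).
Priorities: A 11135.500, B 11155.000, C 11110.667, D 9421.200, E 10362.000.
Highest priority: B.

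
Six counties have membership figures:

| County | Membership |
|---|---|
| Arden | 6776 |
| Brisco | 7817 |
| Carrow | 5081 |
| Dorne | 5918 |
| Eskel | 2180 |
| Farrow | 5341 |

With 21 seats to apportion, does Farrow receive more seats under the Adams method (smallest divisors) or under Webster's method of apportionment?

Adams: Arden 4, Brisco 5, Carrow 3, Dorne 4, Eskel 2, Farrow 3.
Webster: Arden 4, Brisco 5, Carrow 3, Dorne 4, Eskel 1, Farrow 4.
Farrow gets 3 under Adams and 4 under Webster.

Webster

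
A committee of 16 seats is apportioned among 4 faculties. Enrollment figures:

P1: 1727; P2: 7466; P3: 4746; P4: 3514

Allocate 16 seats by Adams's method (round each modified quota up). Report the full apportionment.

Standard divisor 17453/16 ≈ 1090.812; standard quotas: P1 1.583, P2 6.844, P3 4.351, P4 3.221.
Rounding up gives 2, 7, 5, 4 = 18 seats, so the divisor must be adjusted.
With modified divisor 1200: modified quotas P1 1.439, P2 6.222, P3 3.955, P4 2.928.
Rounding up: P1 2, P2 7, P3 4, P4 3 (total 16).

P1: 2; P2: 7; P3: 4; P4: 3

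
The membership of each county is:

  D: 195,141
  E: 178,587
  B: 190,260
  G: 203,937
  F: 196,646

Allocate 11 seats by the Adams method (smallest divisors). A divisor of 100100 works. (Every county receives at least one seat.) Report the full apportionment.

With modified divisor 100100: modified quotas D 1.949, E 1.784, B 1.901, G 2.037, F 1.964.
Rounding up: D 2, E 2, B 2, G 3, F 2 (total 11).

D 2; E 2; B 2; G 3; F 2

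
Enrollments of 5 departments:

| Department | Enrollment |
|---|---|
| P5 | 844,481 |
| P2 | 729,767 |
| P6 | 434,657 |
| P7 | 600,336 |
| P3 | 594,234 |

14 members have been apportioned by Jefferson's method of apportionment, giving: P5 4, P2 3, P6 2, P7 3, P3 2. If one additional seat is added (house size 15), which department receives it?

P3

Priority for the next seat is population ÷ (current seats + 1).
Priorities: P5 168896.200, P2 182441.750, P6 144885.667, P7 150084.000, P3 198078.000.
Highest priority: P3.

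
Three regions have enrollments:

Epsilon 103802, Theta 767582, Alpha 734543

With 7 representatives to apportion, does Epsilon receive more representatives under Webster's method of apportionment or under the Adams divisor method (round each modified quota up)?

Adams

Webster: Epsilon 0, Theta 4, Alpha 3.
Adams: Epsilon 1, Theta 3, Alpha 3.
Epsilon gets 0 under Webster and 1 under Adams.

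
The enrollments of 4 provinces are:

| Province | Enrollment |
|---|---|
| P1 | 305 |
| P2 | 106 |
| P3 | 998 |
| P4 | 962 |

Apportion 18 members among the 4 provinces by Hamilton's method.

Total 2371; standard divisor 2371/18 ≈ 131.722.
Standard quotas: P1 2.315, P2 0.805, P3 7.577, P4 7.303.
Lower quotas: P1 2, P2 0, P3 7, P4 7 (sum 16, leaving 2 seats).
Remainders in descending order: P2 0.805, P3 0.577, P1 0.315, P4 0.303.
Largest remainders: P2, P3 receive the extra seats.

P1 2, P2 1, P3 8, P4 7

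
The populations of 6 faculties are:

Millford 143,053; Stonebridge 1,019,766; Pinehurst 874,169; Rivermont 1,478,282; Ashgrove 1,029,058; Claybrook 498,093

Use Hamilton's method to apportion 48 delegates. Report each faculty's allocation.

The standard divisor is 5042421/48 ≈ 105050.438.
Standard quotas: Millford 1.3618, Stonebridge 9.7074, Pinehurst 8.3214, Rivermont 14.0721, Ashgrove 9.7958, Claybrook 4.7415.
Lower quotas: Millford 1, Stonebridge 9, Pinehurst 8, Rivermont 14, Ashgrove 9, Claybrook 4 (sum 45, leaving 3 seats).
Remainders in descending order: Ashgrove 0.7958, Claybrook 0.7415, Stonebridge 0.7074, Millford 0.3618, Pinehurst 0.3214, Rivermont 0.0721.
The surplus seats go to Ashgrove, Claybrook, Stonebridge.

Millford 1, Stonebridge 10, Pinehurst 8, Rivermont 14, Ashgrove 10, Claybrook 5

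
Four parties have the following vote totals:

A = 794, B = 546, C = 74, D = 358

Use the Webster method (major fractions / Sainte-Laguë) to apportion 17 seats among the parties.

Standard divisor 1772/17 ≈ 104.235; standard quotas: A 7.617, B 5.238, C 0.710, D 3.435.
Rounding to the nearest integer gives A 8, B 5, C 1, D 3 — total 17, matching the house size, so no adjustment is needed.

A 8, B 5, C 1, D 3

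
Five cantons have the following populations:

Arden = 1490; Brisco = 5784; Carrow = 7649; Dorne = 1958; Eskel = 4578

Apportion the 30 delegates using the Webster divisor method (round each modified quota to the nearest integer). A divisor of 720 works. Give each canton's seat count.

With modified divisor 720: modified quotas Arden 2.069, Brisco 8.033, Carrow 10.624, Dorne 2.719, Eskel 6.358.
Rounding to the nearest integer: Arden 2, Brisco 8, Carrow 11, Dorne 3, Eskel 6 (total 30).

Arden 2, Brisco 8, Carrow 11, Dorne 3, Eskel 6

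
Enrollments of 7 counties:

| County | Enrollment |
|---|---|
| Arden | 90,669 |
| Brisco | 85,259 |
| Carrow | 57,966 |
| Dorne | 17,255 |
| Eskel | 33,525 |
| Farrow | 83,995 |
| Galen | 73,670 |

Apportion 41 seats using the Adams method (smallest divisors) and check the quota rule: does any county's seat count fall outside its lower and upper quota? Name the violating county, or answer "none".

Standard quotas: Arden 8.404, Brisco 7.903, Carrow 5.373, Dorne 1.599, Eskel 3.107, Farrow 7.785, Galen 6.828.
Adams allocation: Arden 8, Brisco 8, Carrow 5, Dorne 2, Eskel 3, Farrow 8, Galen 7.
Every allocation lies between the lower and upper quota.

none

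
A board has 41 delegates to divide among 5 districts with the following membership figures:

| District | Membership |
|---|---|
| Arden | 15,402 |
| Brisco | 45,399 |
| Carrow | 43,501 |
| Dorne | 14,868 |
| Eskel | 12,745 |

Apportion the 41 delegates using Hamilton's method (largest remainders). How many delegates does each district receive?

Arden 5, Brisco 14, Carrow 13, Dorne 5, Eskel 4

Total 131915; standard divisor 131915/41 ≈ 3217.439.
Standard quotas: Arden 4.7870, Brisco 14.1103, Carrow 13.5204, Dorne 4.6211, Eskel 3.9612.
Lower quotas: Arden 4, Brisco 14, Carrow 13, Dorne 4, Eskel 3 (sum 38, leaving 3 seats).
Remainders in descending order: Eskel 0.9612, Arden 0.7870, Dorne 0.6211, Carrow 0.5204, Brisco 0.1103.
Largest remainders: Eskel, Arden, Dorne receive the extra seats.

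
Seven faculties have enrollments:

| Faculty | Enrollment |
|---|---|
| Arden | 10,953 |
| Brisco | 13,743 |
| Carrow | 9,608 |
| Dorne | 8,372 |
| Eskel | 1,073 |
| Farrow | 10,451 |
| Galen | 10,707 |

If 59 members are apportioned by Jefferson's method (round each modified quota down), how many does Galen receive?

Standard divisor 64907/59 ≈ 1100.119; standard quotas: Arden 9.956, Brisco 12.492, Carrow 8.734, Dorne 7.610, Eskel 0.975, Farrow 9.500, Galen 9.733.
Rounding down gives 9, 12, 8, 7, 0, 9, 9 = 54 seats, so the divisor must be adjusted.
With modified divisor 1050: modified quotas Arden 10.431, Brisco 13.089, Carrow 9.150, Dorne 7.973, Eskel 1.022, Farrow 9.953, Galen 10.197.
Rounding down: Arden 10, Brisco 13, Carrow 9, Dorne 7, Eskel 1, Farrow 9, Galen 10 (total 59).
Galen receives 10.

10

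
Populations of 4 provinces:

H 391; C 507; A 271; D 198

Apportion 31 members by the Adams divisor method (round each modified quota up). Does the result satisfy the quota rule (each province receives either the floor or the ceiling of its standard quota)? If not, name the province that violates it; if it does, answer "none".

Standard quotas: H 8.867, C 11.497, A 6.146, D 4.490.
Adams allocation: H 9, C 11, A 6, D 5.
Every allocation lies between the lower and upper quota.

none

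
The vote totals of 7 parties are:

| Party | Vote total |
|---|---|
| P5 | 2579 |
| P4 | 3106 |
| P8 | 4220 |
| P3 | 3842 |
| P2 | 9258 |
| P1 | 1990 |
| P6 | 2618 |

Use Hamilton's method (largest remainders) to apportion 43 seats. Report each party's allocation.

Standard divisor: 27613 ÷ 43 ≈ 642.163.
Standard quotas: P5 4.0161, P4 4.8368, P8 6.5715, P3 5.9829, P2 14.4169, P1 3.0989, P6 4.0768.
Lower quotas: P5 4, P4 4, P8 6, P3 5, P2 14, P1 3, P6 4 (sum 40, leaving 3 seats).
Remainders in descending order: P3 0.9829, P4 0.8368, P8 0.5715, P2 0.4169, P1 0.0989, P6 0.0768, P5 0.0161.
Largest remainders: P3, P4, P8 receive the extra seats.

P5 4, P4 5, P8 7, P3 6, P2 14, P1 3, P6 4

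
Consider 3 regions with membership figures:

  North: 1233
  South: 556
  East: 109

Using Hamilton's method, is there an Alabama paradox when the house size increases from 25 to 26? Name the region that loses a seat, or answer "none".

East

At 25 seats: North 16, South 7, East 2.
At 26 seats: North 17, South 8, East 1.
East drops from 2 to 1.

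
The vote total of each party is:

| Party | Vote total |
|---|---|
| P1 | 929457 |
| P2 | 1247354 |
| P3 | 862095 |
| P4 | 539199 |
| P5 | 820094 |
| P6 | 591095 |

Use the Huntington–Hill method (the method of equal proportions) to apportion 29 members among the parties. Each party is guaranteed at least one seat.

With divisor 170165: modified quotas P1 5.462, P2 7.330, P3 5.066, P4 3.169, P5 4.819, P6 3.474.
Geometric-mean thresholds: P1 √(5·6)=5.477, P2 √(7·8)=7.483, P3 √(5·6)=5.477, P4 √(3·4)=3.464, P5 √(4·5)=4.472, P6 √(3·4)=3.464.
Each quota rounded against its threshold gives P1 5, P2 7, P3 5, P4 3, P5 5, P6 4 (total 29).

P1=5, P2=7, P3=5, P4=3, P5=5, P6=4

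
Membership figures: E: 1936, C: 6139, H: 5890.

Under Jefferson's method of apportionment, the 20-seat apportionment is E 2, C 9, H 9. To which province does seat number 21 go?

E

Priority for the next seat is population ÷ (current seats + 1).
Priorities: E 645.333, C 613.900, H 589.000.
Highest priority: E.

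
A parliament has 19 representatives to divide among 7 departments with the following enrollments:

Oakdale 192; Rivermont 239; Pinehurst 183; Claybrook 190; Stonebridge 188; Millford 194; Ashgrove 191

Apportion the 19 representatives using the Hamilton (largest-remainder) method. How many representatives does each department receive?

Oakdale=3; Rivermont=3; Pinehurst=2; Claybrook=3; Stonebridge=2; Millford=3; Ashgrove=3

Total 1377; standard divisor 1377/19 ≈ 72.474.
Standard quotas: Oakdale 2.649, Rivermont 3.298, Pinehurst 2.525, Claybrook 2.622, Stonebridge 2.594, Millford 2.677, Ashgrove 2.635.
Lower quotas: Oakdale 2, Rivermont 3, Pinehurst 2, Claybrook 2, Stonebridge 2, Millford 2, Ashgrove 2 (sum 15, leaving 4 seats).
Remainders in descending order: Millford 0.677, Oakdale 0.649, Ashgrove 0.635, Claybrook 0.622, Stonebridge 0.594, Pinehurst 0.525, Rivermont 0.298.
The surplus seats go to Millford, Oakdale, Ashgrove, Claybrook.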